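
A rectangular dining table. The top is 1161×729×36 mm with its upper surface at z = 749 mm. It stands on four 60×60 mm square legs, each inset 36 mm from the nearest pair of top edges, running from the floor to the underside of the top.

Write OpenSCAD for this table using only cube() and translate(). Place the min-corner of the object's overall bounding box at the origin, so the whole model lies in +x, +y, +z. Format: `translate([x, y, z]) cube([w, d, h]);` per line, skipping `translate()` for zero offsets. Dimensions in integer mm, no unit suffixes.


translate([0, 0, 713]) cube([1161, 729, 36]);
translate([36, 36, 0]) cube([60, 60, 713]);
translate([1065, 36, 0]) cube([60, 60, 713]);
translate([36, 633, 0]) cube([60, 60, 713]);
translate([1065, 633, 0]) cube([60, 60, 713]);


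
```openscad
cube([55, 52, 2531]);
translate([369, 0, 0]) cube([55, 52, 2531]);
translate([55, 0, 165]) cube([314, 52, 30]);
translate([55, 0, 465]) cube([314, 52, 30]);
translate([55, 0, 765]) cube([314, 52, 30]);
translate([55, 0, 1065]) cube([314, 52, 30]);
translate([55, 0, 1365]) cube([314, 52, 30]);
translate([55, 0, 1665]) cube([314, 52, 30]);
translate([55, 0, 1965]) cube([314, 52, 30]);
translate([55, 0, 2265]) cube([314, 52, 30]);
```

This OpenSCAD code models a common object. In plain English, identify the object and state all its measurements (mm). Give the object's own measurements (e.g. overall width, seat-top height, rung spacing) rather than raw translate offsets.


A straight ladder. Two 55×52 mm vertical rails, 2531 mm tall, stand 424 mm apart (outside-to-outside) with their front faces coplanar on the −y side. 8 rungs, each 52 mm deep and 30 mm tall, span between the inner faces of the rails, front faces flush with the rails. The lowest rung's underside is at z = 165 mm and rungs are spaced 300 mm apart (underside to underside).


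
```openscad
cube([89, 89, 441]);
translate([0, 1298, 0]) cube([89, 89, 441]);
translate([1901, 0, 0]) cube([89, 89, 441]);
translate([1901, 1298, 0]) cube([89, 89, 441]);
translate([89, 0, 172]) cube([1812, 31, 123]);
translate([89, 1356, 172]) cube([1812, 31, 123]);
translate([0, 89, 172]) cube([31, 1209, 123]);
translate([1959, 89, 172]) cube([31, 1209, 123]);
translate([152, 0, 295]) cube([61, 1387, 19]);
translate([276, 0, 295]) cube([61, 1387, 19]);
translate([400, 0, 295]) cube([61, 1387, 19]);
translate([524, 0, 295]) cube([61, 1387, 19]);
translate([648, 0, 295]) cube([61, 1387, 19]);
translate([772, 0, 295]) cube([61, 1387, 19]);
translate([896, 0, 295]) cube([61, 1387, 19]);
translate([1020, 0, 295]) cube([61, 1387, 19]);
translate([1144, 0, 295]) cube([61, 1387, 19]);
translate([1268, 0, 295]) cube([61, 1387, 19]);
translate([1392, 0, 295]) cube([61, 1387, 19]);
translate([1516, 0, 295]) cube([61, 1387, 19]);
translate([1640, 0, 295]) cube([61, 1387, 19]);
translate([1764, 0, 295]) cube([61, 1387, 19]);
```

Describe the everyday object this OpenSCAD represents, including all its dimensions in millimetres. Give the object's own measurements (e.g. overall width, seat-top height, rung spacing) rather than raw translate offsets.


A bed frame 1990 mm long (x) by 1387 mm wide (y). Four 89×89 mm corner posts, 441 mm tall, at the corners of the footprint. Four rails of 31 mm thickness and 123 mm height run between adjacent posts with their undersides at z = 172 mm, their outer faces flush with the outside of the frame (the two x-running rails run between the posts' inner faces; the two y-running rails run between the posts' inner faces). 14 slats, each 61 mm wide (x) and 19 mm thick, lie across the top of the two x-running rails, running the full 1387 mm width of the frame in y; along x they sit between the end posts with a 63 mm gap after the −x posts and between neighbouring slats, leaving 76 mm before the +x posts.


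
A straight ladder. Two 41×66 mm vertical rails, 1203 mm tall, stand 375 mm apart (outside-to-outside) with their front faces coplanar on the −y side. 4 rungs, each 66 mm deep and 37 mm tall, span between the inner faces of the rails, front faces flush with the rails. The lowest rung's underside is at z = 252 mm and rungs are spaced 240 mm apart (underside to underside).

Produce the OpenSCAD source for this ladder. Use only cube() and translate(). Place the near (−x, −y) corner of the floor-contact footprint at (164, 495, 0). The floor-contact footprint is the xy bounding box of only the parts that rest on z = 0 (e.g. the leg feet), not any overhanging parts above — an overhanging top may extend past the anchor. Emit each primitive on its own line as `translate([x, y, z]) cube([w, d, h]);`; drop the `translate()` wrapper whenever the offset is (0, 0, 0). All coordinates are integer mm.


translate([164, 495, 0]) cube([41, 66, 1203]);
translate([498, 495, 0]) cube([41, 66, 1203]);
translate([205, 495, 252]) cube([293, 66, 37]);
translate([205, 495, 492]) cube([293, 66, 37]);
translate([205, 495, 732]) cube([293, 66, 37]);
translate([205, 495, 972]) cube([293, 66, 37]);


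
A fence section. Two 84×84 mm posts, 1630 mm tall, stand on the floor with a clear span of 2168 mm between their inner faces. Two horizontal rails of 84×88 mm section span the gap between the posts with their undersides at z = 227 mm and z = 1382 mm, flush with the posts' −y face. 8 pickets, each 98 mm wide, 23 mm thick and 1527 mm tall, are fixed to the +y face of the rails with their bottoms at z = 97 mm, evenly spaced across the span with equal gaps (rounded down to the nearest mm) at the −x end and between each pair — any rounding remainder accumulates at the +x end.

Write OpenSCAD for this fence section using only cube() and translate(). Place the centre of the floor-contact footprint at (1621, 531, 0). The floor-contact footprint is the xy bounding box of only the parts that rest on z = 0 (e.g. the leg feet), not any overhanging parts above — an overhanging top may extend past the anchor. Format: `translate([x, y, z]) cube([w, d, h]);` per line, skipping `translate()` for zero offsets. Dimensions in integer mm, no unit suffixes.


translate([453, 489, 0]) cube([84, 84, 1630]);
translate([2705, 489, 0]) cube([84, 84, 1630]);
translate([537, 489, 227]) cube([2168, 84, 88]);
translate([537, 489, 1382]) cube([2168, 84, 88]);
translate([690, 573, 97]) cube([98, 23, 1527]);
translate([941, 573, 97]) cube([98, 23, 1527]);
translate([1192, 573, 97]) cube([98, 23, 1527]);
translate([1443, 573, 97]) cube([98, 23, 1527]);
translate([1694, 573, 97]) cube([98, 23, 1527]);
translate([1945, 573, 97]) cube([98, 23, 1527]);
translate([2196, 573, 97]) cube([98, 23, 1527]);
translate([2447, 573, 97]) cube([98, 23, 1527]);


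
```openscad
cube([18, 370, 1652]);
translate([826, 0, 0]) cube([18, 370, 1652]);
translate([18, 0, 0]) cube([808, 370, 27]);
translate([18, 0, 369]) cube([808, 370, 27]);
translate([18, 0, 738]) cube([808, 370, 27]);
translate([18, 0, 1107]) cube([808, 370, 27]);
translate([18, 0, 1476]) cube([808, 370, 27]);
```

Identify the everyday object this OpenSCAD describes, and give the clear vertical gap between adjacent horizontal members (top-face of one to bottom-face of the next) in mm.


A bookshelf. The clear shelf gap is 342 mm.

Two tall side panels with 5 horizontal boards between them — a bookshelf. The first two shelf undersides are at z = 0 and z = 369; with shelf thickness 27, the clear gap is 369 − 0 − 27 = 342 mm.


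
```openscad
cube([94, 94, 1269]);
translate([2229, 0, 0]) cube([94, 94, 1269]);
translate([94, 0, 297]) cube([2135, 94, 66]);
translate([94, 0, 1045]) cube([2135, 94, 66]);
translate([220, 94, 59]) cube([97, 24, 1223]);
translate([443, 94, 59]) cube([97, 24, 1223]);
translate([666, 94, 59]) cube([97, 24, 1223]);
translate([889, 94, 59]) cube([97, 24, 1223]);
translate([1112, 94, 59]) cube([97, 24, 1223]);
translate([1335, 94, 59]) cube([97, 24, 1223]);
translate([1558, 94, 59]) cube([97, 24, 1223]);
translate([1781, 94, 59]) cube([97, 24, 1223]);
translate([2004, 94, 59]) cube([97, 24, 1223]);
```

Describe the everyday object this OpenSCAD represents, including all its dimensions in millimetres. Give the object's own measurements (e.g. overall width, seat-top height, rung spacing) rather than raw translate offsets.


A fence section. Two 94×94 mm posts, 1269 mm tall, stand on the floor with a clear span of 2135 mm between their inner faces. Two horizontal rails of 94×66 mm section span the gap between the posts with their undersides at z = 297 mm and z = 1045 mm, flush with the posts' −y face. 9 pickets, each 97 mm wide, 24 mm thick and 1223 mm tall, are fixed to the +y face of the rails with their bottoms at z = 59 mm, spaced across the span with a 126 mm gap after the −x post and between neighbouring pickets, with 128 mm left before the +x post.


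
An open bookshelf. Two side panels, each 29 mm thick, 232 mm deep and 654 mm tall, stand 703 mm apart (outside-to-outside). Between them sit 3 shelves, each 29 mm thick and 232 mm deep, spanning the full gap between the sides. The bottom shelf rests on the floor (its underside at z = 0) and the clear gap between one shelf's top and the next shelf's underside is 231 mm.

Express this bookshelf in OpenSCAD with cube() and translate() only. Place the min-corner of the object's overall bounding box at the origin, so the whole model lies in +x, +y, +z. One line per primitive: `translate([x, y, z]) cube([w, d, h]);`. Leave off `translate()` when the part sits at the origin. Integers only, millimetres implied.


cube([29, 232, 654]);
translate([674, 0, 0]) cube([29, 232, 654]);
translate([29, 0, 0]) cube([645, 232, 29]);
translate([29, 0, 260]) cube([645, 232, 29]);
translate([29, 0, 520]) cube([645, 232, 29]);


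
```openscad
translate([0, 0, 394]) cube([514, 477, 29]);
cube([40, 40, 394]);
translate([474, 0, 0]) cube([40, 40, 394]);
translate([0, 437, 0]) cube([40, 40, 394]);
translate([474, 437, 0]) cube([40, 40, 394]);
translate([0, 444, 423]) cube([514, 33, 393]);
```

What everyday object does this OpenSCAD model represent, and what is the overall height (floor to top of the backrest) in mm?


A chair. The overall height is 816 mm.

A slab on four corner posts with a tall panel at the back — a chair. The seat slab sits at z = 394 with thickness 29, and the 393 mm backrest starts at the seat top, so the overall height is 394 + 29 + 393 = 816 mm.


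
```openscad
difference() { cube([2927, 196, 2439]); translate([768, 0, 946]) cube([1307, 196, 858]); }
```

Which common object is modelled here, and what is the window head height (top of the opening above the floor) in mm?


A wall with a window opening. The window head height is 1804 mm.

A wall with a rectangular opening subtracted — a window. Sill at z = 946, opening 858 mm tall, so the head is at 946 + 858 = 1804 mm.


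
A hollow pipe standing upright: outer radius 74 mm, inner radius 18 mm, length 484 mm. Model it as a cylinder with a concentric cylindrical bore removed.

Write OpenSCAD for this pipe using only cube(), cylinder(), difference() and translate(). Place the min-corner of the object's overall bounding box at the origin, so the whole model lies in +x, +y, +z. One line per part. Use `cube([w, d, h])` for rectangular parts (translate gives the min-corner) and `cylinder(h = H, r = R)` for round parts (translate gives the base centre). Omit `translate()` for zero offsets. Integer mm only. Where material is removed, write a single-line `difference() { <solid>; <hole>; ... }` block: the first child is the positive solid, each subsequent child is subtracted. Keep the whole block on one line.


difference() { translate([74, 74, 0]) cylinder(h = 484, r = 74); translate([74, 74, 0]) cylinder(h = 484, r = 18); }


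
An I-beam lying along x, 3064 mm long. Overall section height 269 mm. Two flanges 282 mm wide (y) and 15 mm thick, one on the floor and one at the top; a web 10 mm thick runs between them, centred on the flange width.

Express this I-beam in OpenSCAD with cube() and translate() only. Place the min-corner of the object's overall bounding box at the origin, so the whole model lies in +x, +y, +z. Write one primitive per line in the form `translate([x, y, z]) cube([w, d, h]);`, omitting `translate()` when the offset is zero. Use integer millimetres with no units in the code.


cube([3064, 282, 15]);
translate([0, 136, 15]) cube([3064, 10, 239]);
translate([0, 0, 254]) cube([3064, 282, 15]);


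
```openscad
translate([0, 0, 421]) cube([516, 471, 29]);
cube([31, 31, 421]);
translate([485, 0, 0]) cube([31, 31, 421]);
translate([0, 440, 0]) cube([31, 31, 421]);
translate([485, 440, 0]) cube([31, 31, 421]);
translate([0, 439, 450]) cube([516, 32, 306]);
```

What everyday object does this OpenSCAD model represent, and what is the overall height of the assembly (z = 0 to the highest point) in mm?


A chair. The overall height is 756 mm.

A slab on four corner posts with a tall panel at the back — a chair. The seat slab sits at z = 421 with thickness 29, and the 306 mm backrest starts at the seat top, so the overall height is 421 + 29 + 306 = 756 mm.


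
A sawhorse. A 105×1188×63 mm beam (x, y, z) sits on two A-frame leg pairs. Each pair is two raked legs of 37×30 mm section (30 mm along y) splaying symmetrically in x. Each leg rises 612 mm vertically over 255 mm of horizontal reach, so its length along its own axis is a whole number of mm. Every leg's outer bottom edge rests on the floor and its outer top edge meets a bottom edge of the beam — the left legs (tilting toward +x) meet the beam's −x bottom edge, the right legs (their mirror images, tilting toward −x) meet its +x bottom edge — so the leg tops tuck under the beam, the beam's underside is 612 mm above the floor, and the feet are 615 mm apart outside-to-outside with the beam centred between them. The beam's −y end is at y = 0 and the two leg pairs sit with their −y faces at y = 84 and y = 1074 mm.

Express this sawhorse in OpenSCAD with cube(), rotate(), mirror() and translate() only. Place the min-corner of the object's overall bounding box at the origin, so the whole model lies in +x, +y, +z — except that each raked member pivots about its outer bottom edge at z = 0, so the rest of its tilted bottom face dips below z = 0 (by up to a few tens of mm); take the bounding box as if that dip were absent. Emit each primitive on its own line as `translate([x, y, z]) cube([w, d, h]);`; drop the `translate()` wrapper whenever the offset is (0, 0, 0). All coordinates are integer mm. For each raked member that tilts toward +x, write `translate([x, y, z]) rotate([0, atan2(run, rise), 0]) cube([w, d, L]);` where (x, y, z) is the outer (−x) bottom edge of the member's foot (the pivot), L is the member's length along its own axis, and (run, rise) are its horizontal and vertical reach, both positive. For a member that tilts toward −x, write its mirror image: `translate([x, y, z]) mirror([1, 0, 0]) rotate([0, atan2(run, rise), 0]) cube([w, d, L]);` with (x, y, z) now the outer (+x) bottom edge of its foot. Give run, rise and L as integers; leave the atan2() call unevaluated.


translate([255, 0, 612]) cube([105, 1188, 63]);
translate([0, 84, 0]) rotate([0, atan2(255, 612), 0]) cube([37, 30, 663]);
translate([615, 84, 0]) mirror([1, 0, 0]) rotate([0, atan2(255, 612), 0]) cube([37, 30, 663]);
translate([0, 1074, 0]) rotate([0, atan2(255, 612), 0]) cube([37, 30, 663]);
translate([615, 1074, 0]) mirror([1, 0, 0]) rotate([0, atan2(255, 612), 0]) cube([37, 30, 663]);


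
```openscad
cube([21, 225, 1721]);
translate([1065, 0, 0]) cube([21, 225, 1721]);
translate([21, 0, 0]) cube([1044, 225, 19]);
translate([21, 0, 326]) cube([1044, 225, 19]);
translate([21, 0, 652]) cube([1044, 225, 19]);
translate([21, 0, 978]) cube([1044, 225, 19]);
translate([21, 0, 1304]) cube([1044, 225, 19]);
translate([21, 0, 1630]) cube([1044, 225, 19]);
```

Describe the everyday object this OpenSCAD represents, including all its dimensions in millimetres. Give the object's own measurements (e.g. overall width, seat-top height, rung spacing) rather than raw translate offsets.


An open bookshelf. Two side panels, each 21 mm thick, 225 mm deep and 1721 mm tall, stand 1086 mm apart (outside-to-outside). Between them sit 6 shelves, each 19 mm thick and 225 mm deep, spanning the full gap between the sides. The bottom shelf rests on the floor (its underside at z = 0) and the clear gap between one shelf's top and the next shelf's underside is 307 mm.


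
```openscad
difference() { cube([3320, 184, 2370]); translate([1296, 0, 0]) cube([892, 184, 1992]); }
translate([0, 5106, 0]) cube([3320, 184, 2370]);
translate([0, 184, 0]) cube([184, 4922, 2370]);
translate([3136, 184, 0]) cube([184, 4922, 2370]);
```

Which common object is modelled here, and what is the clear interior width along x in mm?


A single room. The interior width is 2952 mm.

Four walls enclosing a rectangle with a door in the front wall — a room. Outside width 3320 minus two 184 mm walls gives 2952 mm.


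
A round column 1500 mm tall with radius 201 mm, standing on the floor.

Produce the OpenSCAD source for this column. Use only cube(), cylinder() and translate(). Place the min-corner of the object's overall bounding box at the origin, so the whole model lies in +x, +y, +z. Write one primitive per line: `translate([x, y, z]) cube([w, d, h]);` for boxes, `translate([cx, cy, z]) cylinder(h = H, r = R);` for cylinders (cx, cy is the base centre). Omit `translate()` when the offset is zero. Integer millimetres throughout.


translate([201, 201, 0]) cylinder(h = 1500, r = 201);


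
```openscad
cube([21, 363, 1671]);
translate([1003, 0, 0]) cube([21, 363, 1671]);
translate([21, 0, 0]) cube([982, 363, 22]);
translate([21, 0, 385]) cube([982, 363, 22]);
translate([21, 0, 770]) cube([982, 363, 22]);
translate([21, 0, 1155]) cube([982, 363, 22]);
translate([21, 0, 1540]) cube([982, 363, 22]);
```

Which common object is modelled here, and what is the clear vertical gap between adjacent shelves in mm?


A bookshelf. The clear shelf gap is 363 mm.

Two tall side panels with 5 horizontal boards between them — a bookshelf. The first two shelf undersides are at z = 0 and z = 385; with shelf thickness 22, the clear gap is 385 − 0 − 22 = 363 mm.


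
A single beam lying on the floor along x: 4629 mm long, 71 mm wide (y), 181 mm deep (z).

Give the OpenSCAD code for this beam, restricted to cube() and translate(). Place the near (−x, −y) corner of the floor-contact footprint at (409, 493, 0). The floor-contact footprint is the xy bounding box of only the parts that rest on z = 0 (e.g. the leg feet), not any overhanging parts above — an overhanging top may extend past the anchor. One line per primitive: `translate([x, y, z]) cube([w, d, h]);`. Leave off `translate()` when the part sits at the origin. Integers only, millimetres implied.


translate([409, 493, 0]) cube([4629, 71, 181]);


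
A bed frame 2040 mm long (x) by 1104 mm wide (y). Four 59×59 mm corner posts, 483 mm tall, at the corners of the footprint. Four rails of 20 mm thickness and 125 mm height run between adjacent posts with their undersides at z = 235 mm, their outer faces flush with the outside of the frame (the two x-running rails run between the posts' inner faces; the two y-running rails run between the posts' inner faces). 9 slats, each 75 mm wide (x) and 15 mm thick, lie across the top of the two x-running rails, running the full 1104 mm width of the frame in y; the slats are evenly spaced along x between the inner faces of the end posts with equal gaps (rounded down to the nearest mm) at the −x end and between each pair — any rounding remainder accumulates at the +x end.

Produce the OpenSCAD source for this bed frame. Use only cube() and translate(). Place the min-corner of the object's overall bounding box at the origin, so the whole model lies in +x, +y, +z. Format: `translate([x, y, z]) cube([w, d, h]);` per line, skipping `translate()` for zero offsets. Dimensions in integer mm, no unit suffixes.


cube([59, 59, 483]);
translate([0, 1045, 0]) cube([59, 59, 483]);
translate([1981, 0, 0]) cube([59, 59, 483]);
translate([1981, 1045, 0]) cube([59, 59, 483]);
translate([59, 0, 235]) cube([1922, 20, 125]);
translate([59, 1084, 235]) cube([1922, 20, 125]);
translate([0, 59, 235]) cube([20, 986, 125]);
translate([2020, 59, 235]) cube([20, 986, 125]);
translate([183, 0, 360]) cube([75, 1104, 15]);
translate([382, 0, 360]) cube([75, 1104, 15]);
translate([581, 0, 360]) cube([75, 1104, 15]);
translate([780, 0, 360]) cube([75, 1104, 15]);
translate([979, 0, 360]) cube([75, 1104, 15]);
translate([1178, 0, 360]) cube([75, 1104, 15]);
translate([1377, 0, 360]) cube([75, 1104, 15]);
translate([1576, 0, 360]) cube([75, 1104, 15]);
translate([1775, 0, 360]) cube([75, 1104, 15]);


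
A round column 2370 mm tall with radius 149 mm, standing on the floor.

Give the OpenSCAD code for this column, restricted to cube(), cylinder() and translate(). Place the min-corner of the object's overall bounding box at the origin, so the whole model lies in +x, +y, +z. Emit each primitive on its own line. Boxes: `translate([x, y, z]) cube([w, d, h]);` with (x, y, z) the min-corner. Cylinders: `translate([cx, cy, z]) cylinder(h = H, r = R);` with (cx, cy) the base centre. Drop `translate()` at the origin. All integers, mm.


translate([149, 149, 0]) cylinder(h = 2370, r = 149);


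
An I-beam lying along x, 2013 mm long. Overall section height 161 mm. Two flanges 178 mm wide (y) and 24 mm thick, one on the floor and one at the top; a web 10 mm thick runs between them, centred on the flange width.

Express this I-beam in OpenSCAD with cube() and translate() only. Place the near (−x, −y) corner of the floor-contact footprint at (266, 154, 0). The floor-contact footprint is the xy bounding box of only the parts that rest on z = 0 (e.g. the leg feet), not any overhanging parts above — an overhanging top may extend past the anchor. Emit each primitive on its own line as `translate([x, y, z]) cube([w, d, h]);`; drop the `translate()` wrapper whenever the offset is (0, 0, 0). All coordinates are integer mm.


translate([266, 154, 0]) cube([2013, 178, 24]);
translate([266, 238, 24]) cube([2013, 10, 113]);
translate([266, 154, 137]) cube([2013, 178, 24]);


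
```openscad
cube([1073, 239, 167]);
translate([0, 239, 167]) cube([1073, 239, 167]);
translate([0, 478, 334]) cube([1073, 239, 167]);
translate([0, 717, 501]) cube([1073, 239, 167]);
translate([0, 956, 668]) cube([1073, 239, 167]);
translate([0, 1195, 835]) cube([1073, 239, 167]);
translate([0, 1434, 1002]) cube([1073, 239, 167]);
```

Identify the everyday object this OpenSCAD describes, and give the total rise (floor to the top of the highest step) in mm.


A staircase. The total rise is 1169 mm.

7 identical blocks, each offset up and back from the previous — a staircase. Each step is 167 mm tall and there are 7 of them, so the total rise is 7 × 167 = 1169 mm.


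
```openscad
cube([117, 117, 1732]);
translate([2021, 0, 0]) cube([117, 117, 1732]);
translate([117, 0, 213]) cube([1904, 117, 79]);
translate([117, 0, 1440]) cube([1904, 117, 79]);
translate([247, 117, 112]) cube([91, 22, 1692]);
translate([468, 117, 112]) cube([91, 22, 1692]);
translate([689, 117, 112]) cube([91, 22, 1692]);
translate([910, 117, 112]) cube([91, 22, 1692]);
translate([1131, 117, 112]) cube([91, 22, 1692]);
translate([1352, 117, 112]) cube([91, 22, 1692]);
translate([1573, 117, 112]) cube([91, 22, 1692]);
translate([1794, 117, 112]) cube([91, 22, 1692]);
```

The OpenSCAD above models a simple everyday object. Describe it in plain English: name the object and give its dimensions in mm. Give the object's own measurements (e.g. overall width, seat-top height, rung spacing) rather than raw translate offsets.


A fence section. Two 117×117 mm posts, 1732 mm tall, stand on the floor with a clear span of 1904 mm between their inner faces. Two horizontal rails of 117×79 mm section span the gap between the posts with their undersides at z = 213 mm and z = 1440 mm, flush with the posts' −y face. 8 pickets, each 91 mm wide, 22 mm thick and 1692 mm tall, are fixed to the +y face of the rails with their bottoms at z = 112 mm, spaced across the span with a 130 mm gap after the −x post and between neighbouring pickets, with 136 mm left before the +x post.


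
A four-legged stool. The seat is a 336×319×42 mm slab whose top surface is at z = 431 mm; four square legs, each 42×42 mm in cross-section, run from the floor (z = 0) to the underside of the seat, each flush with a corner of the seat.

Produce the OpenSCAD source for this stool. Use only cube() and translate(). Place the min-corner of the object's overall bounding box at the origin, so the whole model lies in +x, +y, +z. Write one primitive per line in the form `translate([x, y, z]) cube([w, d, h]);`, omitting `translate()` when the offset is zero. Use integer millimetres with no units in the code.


translate([0, 0, 389]) cube([336, 319, 42]);
cube([42, 42, 389]);
translate([294, 0, 0]) cube([42, 42, 389]);
translate([0, 277, 0]) cube([42, 42, 389]);
translate([294, 277, 0]) cube([42, 42, 389]);


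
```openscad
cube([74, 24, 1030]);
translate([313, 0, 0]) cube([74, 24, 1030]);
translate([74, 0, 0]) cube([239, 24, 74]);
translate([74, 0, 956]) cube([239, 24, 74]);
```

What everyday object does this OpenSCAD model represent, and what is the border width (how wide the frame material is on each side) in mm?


A picture frame. The border width is 74 mm.

Four thin pieces enclosing a rectangular opening — a picture frame. The two full-height stiles are 1030 mm tall; the top rail sits at z = 956 and is 74 mm tall, so the border above the opening is 1030 − 956 = 74 mm, matching the stile x-width.


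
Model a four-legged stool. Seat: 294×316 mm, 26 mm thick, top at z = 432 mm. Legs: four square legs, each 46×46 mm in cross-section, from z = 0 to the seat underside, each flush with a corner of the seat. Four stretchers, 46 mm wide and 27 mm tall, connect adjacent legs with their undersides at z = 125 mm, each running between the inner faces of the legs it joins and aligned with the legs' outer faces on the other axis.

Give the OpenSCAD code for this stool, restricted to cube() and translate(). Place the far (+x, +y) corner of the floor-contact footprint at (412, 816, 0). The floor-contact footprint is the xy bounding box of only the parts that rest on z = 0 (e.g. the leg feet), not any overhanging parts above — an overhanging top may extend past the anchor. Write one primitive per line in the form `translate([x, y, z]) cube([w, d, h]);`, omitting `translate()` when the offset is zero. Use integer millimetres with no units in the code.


// leg_h = 432 - 26 = 406
// stretcher span = 294 - 2*46 = 202
translate([118, 500, 406]) cube([294, 316, 26]);
translate([118, 500, 0]) cube([46, 46, 406]);
translate([366, 500, 0]) cube([46, 46, 406]);
translate([118, 770, 0]) cube([46, 46, 406]);
translate([366, 770, 0]) cube([46, 46, 406]);
translate([164, 500, 125]) cube([202, 46, 27]);
translate([164, 770, 125]) cube([202, 46, 27]);
translate([118, 546, 125]) cube([46, 224, 27]);
translate([366, 546, 125]) cube([46, 224, 27]);


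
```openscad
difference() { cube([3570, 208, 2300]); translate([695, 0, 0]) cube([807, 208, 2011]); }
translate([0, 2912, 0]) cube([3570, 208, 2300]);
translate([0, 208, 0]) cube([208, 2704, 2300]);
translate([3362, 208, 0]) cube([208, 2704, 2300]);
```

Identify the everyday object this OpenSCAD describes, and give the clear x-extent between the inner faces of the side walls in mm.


A single room. The interior width is 3154 mm.

Four walls enclosing a rectangle with a door in the front wall — a room. Outside width 3570 minus two 208 mm walls gives 3154 mm.


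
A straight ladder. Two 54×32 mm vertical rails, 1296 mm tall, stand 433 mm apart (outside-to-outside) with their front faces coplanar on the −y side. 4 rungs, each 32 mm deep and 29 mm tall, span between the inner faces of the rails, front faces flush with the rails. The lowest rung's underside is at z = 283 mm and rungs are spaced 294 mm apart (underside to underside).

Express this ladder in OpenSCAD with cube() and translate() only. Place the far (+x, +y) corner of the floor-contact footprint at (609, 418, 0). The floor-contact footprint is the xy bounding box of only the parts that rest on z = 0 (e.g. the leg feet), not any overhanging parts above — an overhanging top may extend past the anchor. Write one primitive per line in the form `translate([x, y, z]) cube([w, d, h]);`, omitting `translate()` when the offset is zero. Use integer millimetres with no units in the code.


translate([176, 386, 0]) cube([54, 32, 1296]);
translate([555, 386, 0]) cube([54, 32, 1296]);
translate([230, 386, 283]) cube([325, 32, 29]);
translate([230, 386, 577]) cube([325, 32, 29]);
translate([230, 386, 871]) cube([325, 32, 29]);
translate([230, 386, 1165]) cube([325, 32, 29]);


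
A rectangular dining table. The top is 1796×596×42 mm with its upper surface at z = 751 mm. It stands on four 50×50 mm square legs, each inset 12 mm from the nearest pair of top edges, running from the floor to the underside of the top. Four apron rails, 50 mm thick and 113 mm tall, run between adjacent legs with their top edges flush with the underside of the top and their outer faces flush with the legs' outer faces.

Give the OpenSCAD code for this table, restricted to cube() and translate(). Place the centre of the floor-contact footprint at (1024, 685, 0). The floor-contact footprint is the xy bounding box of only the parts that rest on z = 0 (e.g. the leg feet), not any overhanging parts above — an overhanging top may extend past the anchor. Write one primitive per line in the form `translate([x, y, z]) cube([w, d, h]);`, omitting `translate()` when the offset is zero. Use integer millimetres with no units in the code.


translate([126, 387, 709]) cube([1796, 596, 42]);
translate([138, 399, 0]) cube([50, 50, 709]);
translate([1860, 399, 0]) cube([50, 50, 709]);
translate([138, 921, 0]) cube([50, 50, 709]);
translate([1860, 921, 0]) cube([50, 50, 709]);
translate([188, 399, 596]) cube([1672, 50, 113]);
translate([188, 921, 596]) cube([1672, 50, 113]);
translate([138, 449, 596]) cube([50, 472, 113]);
translate([1860, 449, 596]) cube([50, 472, 113]);


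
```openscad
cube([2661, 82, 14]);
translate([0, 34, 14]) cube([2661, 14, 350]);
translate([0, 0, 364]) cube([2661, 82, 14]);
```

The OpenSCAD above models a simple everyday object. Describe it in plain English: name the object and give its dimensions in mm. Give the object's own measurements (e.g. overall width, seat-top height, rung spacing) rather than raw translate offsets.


An I-beam lying along x, 2661 mm long. Overall section height 378 mm. Two flanges 82 mm wide (y) and 14 mm thick, one on the floor and one at the top; a web 14 mm thick runs between them, centred on the flange width.


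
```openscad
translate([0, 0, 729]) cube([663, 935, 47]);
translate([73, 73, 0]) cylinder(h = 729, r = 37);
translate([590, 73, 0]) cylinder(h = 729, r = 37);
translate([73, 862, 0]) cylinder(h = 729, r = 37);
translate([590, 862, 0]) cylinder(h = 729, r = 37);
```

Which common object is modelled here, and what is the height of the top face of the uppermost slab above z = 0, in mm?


A table. The table height is 776 mm.

A 663×935×47 slab sits at z = 729 on four Ø74 mm round legs — a table. The top surface is at 729 + 47 = 776 mm.


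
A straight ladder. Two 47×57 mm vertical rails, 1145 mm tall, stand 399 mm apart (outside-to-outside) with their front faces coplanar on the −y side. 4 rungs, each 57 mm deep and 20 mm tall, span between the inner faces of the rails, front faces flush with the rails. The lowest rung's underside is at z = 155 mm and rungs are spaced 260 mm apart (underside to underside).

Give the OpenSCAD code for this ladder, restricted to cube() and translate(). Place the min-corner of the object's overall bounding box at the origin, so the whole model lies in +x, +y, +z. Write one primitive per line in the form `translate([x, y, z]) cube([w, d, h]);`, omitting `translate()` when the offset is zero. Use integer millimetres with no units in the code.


// rung span = 399 - 2*47 = 305
// rung[k] z = 155 + k*260
cube([47, 57, 1145]);
translate([352, 0, 0]) cube([47, 57, 1145]);
translate([47, 0, 155]) cube([305, 57, 20]);
translate([47, 0, 415]) cube([305, 57, 20]);
translate([47, 0, 675]) cube([305, 57, 20]);
translate([47, 0, 935]) cube([305, 57, 20]);


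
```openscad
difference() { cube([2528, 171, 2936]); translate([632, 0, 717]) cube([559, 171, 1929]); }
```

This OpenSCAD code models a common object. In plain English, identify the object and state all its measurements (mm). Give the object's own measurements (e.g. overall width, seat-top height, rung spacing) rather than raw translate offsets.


A wall 2528 mm long (x), 171 mm thick (y), 2936 mm tall, with a rectangular window opening cut through it. The opening is 559 mm wide and 1929 mm tall; its sill is at z = 717 mm and its near (−x) edge is 632 mm from the wall's −x end. The opening passes through the full wall thickness.


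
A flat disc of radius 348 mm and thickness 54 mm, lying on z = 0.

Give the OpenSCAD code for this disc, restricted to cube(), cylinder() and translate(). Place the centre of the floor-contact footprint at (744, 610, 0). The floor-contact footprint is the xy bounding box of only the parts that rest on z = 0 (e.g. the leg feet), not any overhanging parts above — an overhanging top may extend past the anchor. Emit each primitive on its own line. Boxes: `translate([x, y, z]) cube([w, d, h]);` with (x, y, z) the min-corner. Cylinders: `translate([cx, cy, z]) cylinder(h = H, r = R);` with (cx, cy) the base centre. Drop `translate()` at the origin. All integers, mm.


translate([744, 610, 0]) cylinder(h = 54, r = 348);


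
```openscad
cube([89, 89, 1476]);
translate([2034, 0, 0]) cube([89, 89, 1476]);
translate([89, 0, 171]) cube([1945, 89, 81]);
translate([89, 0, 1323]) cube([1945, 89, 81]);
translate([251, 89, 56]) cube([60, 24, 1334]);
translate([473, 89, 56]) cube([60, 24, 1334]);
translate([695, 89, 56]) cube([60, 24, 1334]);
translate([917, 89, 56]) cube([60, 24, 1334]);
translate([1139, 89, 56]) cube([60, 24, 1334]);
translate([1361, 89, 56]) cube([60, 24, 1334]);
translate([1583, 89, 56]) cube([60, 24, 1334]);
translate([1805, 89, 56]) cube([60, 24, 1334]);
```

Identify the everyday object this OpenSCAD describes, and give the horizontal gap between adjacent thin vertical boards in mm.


A fence section. The picket gap is 162 mm.

Two posts, two rails, 8 pickets — a fence section. Span 1945 mm holds 8 pickets of 60 mm with 9 equal gaps: ⌊(1945 − 8·60) / 9⌋ = 162 mm.


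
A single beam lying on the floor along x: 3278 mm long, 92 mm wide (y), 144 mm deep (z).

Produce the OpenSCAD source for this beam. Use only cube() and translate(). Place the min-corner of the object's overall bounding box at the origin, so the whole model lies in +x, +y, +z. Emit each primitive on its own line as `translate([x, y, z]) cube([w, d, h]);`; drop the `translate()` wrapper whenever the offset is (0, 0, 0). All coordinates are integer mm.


cube([3278, 92, 144]);


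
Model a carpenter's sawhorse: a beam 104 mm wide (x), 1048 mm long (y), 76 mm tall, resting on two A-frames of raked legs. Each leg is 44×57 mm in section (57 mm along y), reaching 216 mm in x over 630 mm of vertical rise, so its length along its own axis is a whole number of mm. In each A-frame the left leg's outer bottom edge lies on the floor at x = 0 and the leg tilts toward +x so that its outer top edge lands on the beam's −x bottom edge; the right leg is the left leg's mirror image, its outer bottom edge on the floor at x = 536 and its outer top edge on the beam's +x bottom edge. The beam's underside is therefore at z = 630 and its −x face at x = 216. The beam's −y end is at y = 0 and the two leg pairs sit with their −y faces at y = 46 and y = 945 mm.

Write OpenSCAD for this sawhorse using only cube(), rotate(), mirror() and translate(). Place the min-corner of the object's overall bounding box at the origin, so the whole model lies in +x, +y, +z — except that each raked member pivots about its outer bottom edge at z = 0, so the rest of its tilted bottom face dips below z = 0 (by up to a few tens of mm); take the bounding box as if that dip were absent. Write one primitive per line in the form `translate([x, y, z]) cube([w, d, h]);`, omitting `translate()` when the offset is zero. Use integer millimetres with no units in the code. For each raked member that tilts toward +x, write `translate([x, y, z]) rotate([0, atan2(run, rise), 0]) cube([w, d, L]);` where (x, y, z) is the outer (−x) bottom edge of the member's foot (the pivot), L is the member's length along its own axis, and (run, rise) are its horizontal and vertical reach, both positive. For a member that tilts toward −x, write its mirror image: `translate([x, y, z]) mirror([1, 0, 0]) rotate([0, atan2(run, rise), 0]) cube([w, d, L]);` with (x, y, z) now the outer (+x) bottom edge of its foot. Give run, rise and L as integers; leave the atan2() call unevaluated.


translate([216, 0, 630]) cube([104, 1048, 76]);
translate([0, 46, 0]) rotate([0, atan2(216, 630), 0]) cube([44, 57, 666]);
translate([536, 46, 0]) mirror([1, 0, 0]) rotate([0, atan2(216, 630), 0]) cube([44, 57, 666]);
translate([0, 945, 0]) rotate([0, atan2(216, 630), 0]) cube([44, 57, 666]);
translate([536, 945, 0]) mirror([1, 0, 0]) rotate([0, atan2(216, 630), 0]) cube([44, 57, 666]);


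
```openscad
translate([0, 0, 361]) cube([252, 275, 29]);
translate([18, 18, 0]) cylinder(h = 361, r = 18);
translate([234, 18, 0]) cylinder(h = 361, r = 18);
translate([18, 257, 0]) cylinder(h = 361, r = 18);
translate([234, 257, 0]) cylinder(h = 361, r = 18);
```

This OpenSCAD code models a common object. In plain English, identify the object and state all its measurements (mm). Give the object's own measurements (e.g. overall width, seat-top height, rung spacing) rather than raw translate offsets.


A simple wooden stool: a rectangular seat 252 mm (x) by 275 mm (y), 29 mm thick, top face at z = 390 mm, on four round legs, each 36 mm in diameter. The legs rest on z = 0, each leg's axis is inset half a diameter from the nearest pair of seat edges (so the leg's bounding box is flush with the corner).


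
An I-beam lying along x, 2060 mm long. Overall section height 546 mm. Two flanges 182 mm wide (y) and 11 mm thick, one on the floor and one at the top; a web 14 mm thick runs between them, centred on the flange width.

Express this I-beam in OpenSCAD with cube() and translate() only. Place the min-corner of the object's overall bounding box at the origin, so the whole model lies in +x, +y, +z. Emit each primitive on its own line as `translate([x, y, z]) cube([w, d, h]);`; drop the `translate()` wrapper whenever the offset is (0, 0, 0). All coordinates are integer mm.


cube([2060, 182, 11]);
translate([0, 84, 11]) cube([2060, 14, 524]);
translate([0, 0, 535]) cube([2060, 182, 11]);


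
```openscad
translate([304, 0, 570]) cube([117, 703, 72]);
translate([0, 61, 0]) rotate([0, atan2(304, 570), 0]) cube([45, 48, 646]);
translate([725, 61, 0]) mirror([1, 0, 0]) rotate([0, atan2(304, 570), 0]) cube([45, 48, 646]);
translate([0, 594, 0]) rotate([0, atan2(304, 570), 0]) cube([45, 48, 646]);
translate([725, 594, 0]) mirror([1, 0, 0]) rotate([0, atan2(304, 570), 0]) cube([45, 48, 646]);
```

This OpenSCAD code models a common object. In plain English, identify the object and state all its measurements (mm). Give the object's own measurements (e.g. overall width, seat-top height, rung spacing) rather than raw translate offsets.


A sawhorse. A 117×703×72 mm beam (x, y, z) sits on two A-frame leg pairs. Each pair is two raked legs of 45×48 mm section (48 mm along y) splaying symmetrically in x. Each leg rises 570 mm vertically over 304 mm of horizontal reach and is 646 mm long along its own axis. Every leg's outer bottom edge rests on the floor and its outer top edge meets a bottom edge of the beam — the left legs (tilting toward +x) meet the beam's −x bottom edge, the right legs (their mirror images, tilting toward −x) meet its +x bottom edge — so the leg tops tuck under the beam, the beam's underside is 570 mm above the floor, and the feet are 725 mm apart outside-to-outside with the beam centred between them. The two leg pairs are set in 61 mm from either end of the beam.
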